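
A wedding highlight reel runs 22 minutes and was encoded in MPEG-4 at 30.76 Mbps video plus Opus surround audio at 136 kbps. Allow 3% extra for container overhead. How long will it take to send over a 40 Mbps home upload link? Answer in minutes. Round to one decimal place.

17.5 minutes

22 min = 1320 s
Audio: 136 kbps = 0.136 Mbps.
Total bitrate: 30.896 Mbps.
File: 30.896 Mbps × 1320 s = 40782.7 Mb.
With 3% container overhead: ×1.03. → 42006.2 Mb.
At 40 Mbps: 42006.2 / 40 = 1050.2 s ≈ 17.5 minutes.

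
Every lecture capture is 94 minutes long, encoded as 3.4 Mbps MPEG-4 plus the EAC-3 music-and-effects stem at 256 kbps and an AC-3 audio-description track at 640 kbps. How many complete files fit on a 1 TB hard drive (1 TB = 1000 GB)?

94 min = 5640 s
Audio total: 256 + 640 = 896 kbps = 0.896 Mbps.
Total bitrate: 4.296 Mbps.
Per item: 4.296 Mbps × 5640 s = 24,229 Mb = 3,029 MB.
Capacity: 1 TB = 8,000,000 Mb; 330.18 items → 330 complete.

330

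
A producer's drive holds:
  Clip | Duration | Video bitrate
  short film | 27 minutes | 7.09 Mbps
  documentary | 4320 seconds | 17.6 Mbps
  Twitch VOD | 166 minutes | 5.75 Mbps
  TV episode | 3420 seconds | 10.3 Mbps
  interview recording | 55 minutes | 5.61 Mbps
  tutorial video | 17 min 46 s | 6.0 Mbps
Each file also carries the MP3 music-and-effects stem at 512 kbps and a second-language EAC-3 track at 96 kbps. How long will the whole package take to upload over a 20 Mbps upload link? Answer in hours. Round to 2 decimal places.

3.05 hours

Audio total: 512 + 96 = 608 kbps = 0.608 Mbps.
short film: 7.698 Mbps × 1620 s = 12470.8 Mb
documentary: 18.208 Mbps × 4320 s = 78658.6 Mb
Twitch VOD: 6.358 Mbps × 9960 s = 63325.7 Mb
TV episode: 10.908 Mbps × 3420 s = 37305.4 Mb
interview recording: 6.218 Mbps × 3300 s = 20519.4 Mb
tutorial video: 6.608 Mbps × 1066 s = 7044.1 Mb
Total: 219323.9 Mb = 27415.5 MB.
At 20 Mbps: 219323.9 / 20 = 10966 s ≈ 3.05 hours.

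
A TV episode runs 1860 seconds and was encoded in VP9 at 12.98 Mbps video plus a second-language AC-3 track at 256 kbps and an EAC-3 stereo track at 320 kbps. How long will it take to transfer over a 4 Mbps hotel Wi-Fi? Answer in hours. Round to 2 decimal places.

Audio total: 256 + 320 = 576 kbps = 0.576 Mbps.
Total bitrate: 13.556 Mbps.
File: 13.556 Mbps × 1860 s = 25214.2 Mb.
At 4 Mbps: 25214.2 / 4 = 6303.5 s ≈ 1.75 hours.

1.75 hours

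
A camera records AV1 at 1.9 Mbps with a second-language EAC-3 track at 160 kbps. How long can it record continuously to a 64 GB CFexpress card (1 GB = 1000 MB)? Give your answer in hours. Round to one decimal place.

69.0 hours

Audio: 160 kbps = 0.160 Mbps.
Total bitrate: 1.9 + 0.160 = 2.060 Mbps.
Capacity: 64 GB = 512,000 Mb.
Recording time: 512,000 / 2.060 = 248,544 s ≈ 69.0 hours.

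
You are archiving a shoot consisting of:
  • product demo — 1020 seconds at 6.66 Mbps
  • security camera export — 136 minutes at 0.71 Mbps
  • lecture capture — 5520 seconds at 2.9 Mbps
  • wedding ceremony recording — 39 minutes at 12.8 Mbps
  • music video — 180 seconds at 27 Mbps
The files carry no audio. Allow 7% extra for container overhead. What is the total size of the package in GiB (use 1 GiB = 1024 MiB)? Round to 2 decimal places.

7.90 GiB

product demo: 6.660 Mbps × 1020 s × 1.07 = 7268.7 Mb
security camera export: 0.710 Mbps × 8160 s × 1.07 = 6199.2 Mb
lecture capture: 2.900 Mbps × 5520 s × 1.07 = 17128.6 Mb
wedding ceremony recording: 12.800 Mbps × 2340 s × 1.07 = 32048.6 Mb
music video: 27.000 Mbps × 180 s × 1.07 = 5200.2 Mb
Total: 67845.3 Mb = 8480.7 MB.
= 7.898 GiB.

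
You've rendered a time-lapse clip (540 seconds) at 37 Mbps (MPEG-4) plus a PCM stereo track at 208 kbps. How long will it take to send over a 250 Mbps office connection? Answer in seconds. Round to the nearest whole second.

80 seconds

Audio: 208 kbps = 0.208 Mbps.
Total bitrate: 37.208 Mbps.
File: 37.208 Mbps × 540 s = 20092.3 Mb.
At 250 Mbps: 20092.3 / 250 = 80.4 s ≈ 80.4 seconds.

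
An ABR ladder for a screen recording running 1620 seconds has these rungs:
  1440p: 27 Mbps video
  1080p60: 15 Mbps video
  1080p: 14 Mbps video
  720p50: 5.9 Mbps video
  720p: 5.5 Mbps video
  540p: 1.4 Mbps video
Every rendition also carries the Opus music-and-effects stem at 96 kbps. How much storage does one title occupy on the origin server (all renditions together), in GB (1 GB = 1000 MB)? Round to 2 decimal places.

Audio: 96 kbps = 0.096 Mbps.
Sum of rendition bitrates: (27+0.096) + (15+0.096) + (14+0.096) + (5.9+0.096) + (5.5+0.096) + (1.4+0.096) = 69.376 Mbps.
× 1620 s = 112,389 Mb = 14,049 MB = 14.05 GB.

14.05 GB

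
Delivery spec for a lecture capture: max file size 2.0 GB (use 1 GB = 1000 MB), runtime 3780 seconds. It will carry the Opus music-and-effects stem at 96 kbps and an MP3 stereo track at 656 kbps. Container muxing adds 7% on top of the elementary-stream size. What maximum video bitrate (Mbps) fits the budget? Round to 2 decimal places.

Budget: 2.0 GB = 16000.0 Mb.
Stream payload after overhead: 16000.0 / 1.07 = 14953.3 Mb.
Total bitrate budget: 14953.3 Mb / 3780 s = 3.956 Mbps.
Audio total: 96 + 656 = 752 kbps = 0.752 Mbps.
Video: 3.956 − 0.752 = 3.204 Mbps.

3.20 Mbps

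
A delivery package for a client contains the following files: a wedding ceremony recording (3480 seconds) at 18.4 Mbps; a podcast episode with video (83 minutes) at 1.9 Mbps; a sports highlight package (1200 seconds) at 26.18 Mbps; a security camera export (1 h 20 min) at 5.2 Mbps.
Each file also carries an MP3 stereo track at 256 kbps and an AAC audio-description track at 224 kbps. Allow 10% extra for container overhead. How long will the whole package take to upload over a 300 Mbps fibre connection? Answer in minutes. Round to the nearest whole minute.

8 minutes

Audio total: 256 + 224 = 480 kbps = 0.480 Mbps.
wedding ceremony recording: 18.880 Mbps × 3480 s × 1.10 = 72272.6 Mb
podcast episode with video: 2.380 Mbps × 4980 s × 1.10 = 13037.6 Mb
sports highlight package: 26.660 Mbps × 1200 s × 1.10 = 35191.2 Mb
security camera export: 5.680 Mbps × 4800 s × 1.10 = 29990.4 Mb
Total: 150491.9 Mb = 18811.5 MB.
At 300 Mbps: 150491.9 / 300 = 502 s ≈ 8.36 minutes.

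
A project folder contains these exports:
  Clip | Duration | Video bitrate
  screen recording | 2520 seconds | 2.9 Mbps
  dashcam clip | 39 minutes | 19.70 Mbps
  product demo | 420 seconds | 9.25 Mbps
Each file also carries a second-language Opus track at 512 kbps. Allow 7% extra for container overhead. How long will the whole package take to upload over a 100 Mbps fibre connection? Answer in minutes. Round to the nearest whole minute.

11 minutes

Audio: 512 kbps = 0.512 Mbps.
screen recording: 3.412 Mbps × 2520 s × 1.07 = 9200.1 Mb
dashcam clip: 20.212 Mbps × 2340 s × 1.07 = 50606.8 Mb
product demo: 9.762 Mbps × 420 s × 1.07 = 4387.0 Mb
Total: 64194.0 Mb = 8024.2 MB.
At 100 Mbps: 64194.0 / 100 = 642 s ≈ 10.7 minutes.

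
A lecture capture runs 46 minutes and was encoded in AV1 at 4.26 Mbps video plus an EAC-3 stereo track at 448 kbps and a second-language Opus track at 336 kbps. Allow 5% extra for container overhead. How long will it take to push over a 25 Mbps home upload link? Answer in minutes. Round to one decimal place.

46 min = 2760 s
Audio total: 448 + 336 = 784 kbps = 0.784 Mbps.
Total bitrate: 5.044 Mbps.
File: 5.044 Mbps × 2760 s = 13921.4 Mb.
With 5% container overhead: ×1.05. → 14617.5 Mb.
At 25 Mbps: 14617.5 / 25 = 584.7 s ≈ 9.75 minutes.

9.7 minutes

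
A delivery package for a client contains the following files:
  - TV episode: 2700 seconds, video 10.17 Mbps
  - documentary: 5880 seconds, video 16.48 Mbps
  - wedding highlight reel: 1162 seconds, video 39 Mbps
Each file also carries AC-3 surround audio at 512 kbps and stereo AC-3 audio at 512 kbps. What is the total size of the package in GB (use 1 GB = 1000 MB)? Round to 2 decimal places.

22.46 GB

Audio total: 512 + 512 = 1024 kbps = 1.024 Mbps.
TV episode: 11.194 Mbps × 2700 s = 30223.8 Mb
documentary: 17.504 Mbps × 5880 s = 102923.5 Mb
wedding highlight reel: 40.024 Mbps × 1162 s = 46507.9 Mb
Total: 179655.2 Mb = 22456.9 MB.
= 22.46 GB.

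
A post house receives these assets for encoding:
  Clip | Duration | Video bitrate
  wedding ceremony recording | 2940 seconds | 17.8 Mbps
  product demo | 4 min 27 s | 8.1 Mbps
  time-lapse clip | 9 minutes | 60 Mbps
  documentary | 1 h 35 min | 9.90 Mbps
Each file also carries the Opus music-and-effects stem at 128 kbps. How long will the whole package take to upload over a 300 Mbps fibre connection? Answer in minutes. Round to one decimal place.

8.0 minutes

Audio: 128 kbps = 0.128 Mbps.
wedding ceremony recording: 17.928 Mbps × 2940 s = 52708.3 Mb
product demo: 8.228 Mbps × 267 s = 2196.9 Mb
time-lapse clip: 60.128 Mbps × 540 s = 32469.1 Mb
documentary: 10.028 Mbps × 5700 s = 57159.6 Mb
Total: 144533.9 Mb = 18066.7 MB.
At 300 Mbps: 144533.9 / 300 = 482 s ≈ 8.03 minutes.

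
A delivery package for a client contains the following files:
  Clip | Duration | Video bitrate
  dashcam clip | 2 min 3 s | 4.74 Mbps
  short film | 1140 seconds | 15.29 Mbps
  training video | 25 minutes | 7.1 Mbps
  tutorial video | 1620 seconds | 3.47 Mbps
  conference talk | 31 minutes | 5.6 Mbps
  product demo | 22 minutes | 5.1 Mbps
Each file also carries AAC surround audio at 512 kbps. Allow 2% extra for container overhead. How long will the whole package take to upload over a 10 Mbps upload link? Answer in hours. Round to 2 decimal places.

Audio: 512 kbps = 0.512 Mbps.
dashcam clip: 5.252 Mbps × 123 s × 1.02 = 658.9 Mb
short film: 15.802 Mbps × 1140 s × 1.02 = 18374.6 Mb
training video: 7.612 Mbps × 1500 s × 1.02 = 11646.4 Mb
tutorial video: 3.982 Mbps × 1620 s × 1.02 = 6579.9 Mb
conference talk: 6.112 Mbps × 1860 s × 1.02 = 11595.7 Mb
product demo: 5.612 Mbps × 1320 s × 1.02 = 7556.0 Mb
Total: 56411.4 Mb = 7051.4 MB.
At 10 Mbps: 56411.4 / 10 = 5641 s ≈ 1.57 hours.

1.57 hours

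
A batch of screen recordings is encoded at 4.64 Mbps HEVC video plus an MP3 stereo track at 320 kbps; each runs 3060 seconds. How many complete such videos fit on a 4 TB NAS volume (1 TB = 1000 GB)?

2108

Audio: 320 kbps = 0.320 Mbps.
Total bitrate: 4.960 Mbps.
Per item: 4.960 Mbps × 3060 s = 15,178 Mb = 1,897 MB.
Capacity: 4 TB = 32,000,000 Mb; 2108.37 items → 2108 complete.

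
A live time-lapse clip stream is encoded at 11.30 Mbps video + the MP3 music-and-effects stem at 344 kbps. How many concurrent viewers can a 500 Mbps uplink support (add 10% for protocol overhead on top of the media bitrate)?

39

Audio: 344 kbps = 0.344 Mbps.
Per-viewer media rate: 11.644 Mbps.
On the wire with 10% overhead: 12.808 Mbps.
500 Mbps = 500.0 Mbps; 500.0 / 12.808 = 39.04 → 39 viewers.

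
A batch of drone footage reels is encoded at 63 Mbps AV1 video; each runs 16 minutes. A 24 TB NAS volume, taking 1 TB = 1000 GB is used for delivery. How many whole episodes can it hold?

16 min = 960 s
Per item: 63.000 Mbps × 960 s = 60,480 Mb = 7,560 MB.
Capacity: 24 TB = 192,000,000 Mb; 3174.60 items → 3174 complete.

3174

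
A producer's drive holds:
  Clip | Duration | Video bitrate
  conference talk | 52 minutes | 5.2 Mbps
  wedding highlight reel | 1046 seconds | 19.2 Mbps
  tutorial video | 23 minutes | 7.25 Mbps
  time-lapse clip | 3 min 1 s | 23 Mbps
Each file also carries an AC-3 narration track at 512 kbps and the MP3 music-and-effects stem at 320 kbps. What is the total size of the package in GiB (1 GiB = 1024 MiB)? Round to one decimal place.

6.4 GiB

Audio total: 512 + 320 = 832 kbps = 0.832 Mbps.
conference talk: 6.032 Mbps × 3120 s = 18819.8 Mb
wedding highlight reel: 20.032 Mbps × 1046 s = 20953.5 Mb
tutorial video: 8.082 Mbps × 1380 s = 11153.2 Mb
time-lapse clip: 23.832 Mbps × 181 s = 4313.6 Mb
Total: 55240.1 Mb = 6905.0 MB.
= 6.431 GiB.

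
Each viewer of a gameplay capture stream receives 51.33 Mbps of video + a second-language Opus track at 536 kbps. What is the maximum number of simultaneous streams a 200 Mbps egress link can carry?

3

Audio: 536 kbps = 0.536 Mbps.
Per-viewer media rate: 51.866 Mbps.
200 Mbps = 200.0 Mbps; 200.0 / 51.866 = 3.86 → 3 viewers.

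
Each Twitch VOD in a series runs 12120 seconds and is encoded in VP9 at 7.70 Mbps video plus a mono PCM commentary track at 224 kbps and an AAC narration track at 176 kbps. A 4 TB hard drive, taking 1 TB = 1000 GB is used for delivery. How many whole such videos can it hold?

325

Audio total: 224 + 176 = 400 kbps = 0.400 Mbps.
Total bitrate: 8.100 Mbps.
Per item: 8.100 Mbps × 12120 s = 98,172 Mb = 12,272 MB.
Capacity: 4 TB = 32,000,000 Mb; 325.96 items → 325 complete.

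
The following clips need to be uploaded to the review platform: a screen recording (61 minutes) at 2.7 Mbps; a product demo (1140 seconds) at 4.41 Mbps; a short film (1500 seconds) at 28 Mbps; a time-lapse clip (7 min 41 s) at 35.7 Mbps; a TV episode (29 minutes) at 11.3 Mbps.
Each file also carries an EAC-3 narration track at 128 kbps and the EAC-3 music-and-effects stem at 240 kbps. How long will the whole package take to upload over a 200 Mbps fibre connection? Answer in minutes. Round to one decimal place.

8.0 minutes

Audio total: 128 + 240 = 368 kbps = 0.368 Mbps.
screen recording: 3.068 Mbps × 3660 s = 11228.9 Mb
product demo: 4.778 Mbps × 1140 s = 5446.9 Mb
short film: 28.368 Mbps × 1500 s = 42552.0 Mb
time-lapse clip: 36.068 Mbps × 461 s = 16627.3 Mb
TV episode: 11.668 Mbps × 1740 s = 20302.3 Mb
Total: 96157.5 Mb = 12019.7 MB.
At 200 Mbps: 96157.5 / 200 = 481 s ≈ 8.01 minutes.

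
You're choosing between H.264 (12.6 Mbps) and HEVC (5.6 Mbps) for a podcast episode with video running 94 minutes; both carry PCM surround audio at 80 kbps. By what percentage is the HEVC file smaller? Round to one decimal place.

55.2%

94 min = 5640 s
Audio: 80 kbps = 0.080 Mbps.
H.264: 12.680 Mbps × 5640 s = 71515.2 Mb = 8.939 GB.
HEVC: 5.680 Mbps × 5640 s = 32035.2 Mb = 4.004 GB.
Reduction: (1 − 4.004/8.939) × 100 = 55.21%.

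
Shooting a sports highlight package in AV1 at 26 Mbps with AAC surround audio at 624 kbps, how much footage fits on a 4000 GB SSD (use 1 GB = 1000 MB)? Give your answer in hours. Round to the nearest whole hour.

334 hours

Audio: 624 kbps = 0.624 Mbps.
Total bitrate: 26 + 0.624 = 26.624 Mbps.
Capacity: 4000 GB = 32,000,000 Mb.
Recording time: 32,000,000 / 26.624 = 1,201,923 s ≈ 334 hours.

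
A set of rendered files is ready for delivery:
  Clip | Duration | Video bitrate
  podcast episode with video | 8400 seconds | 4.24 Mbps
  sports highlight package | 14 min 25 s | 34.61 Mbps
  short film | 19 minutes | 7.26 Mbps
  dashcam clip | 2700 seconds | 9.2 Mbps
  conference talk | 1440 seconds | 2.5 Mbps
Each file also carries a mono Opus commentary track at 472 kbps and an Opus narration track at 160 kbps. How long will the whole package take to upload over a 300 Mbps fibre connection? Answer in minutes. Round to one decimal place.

Audio total: 472 + 160 = 632 kbps = 0.632 Mbps.
podcast episode with video: 4.872 Mbps × 8400 s = 40924.8 Mb
sports highlight package: 35.242 Mbps × 865 s = 30484.3 Mb
short film: 7.892 Mbps × 1140 s = 8996.9 Mb
dashcam clip: 9.832 Mbps × 2700 s = 26546.4 Mb
conference talk: 3.132 Mbps × 1440 s = 4510.1 Mb
Total: 111462.5 Mb = 13932.8 MB.
At 300 Mbps: 111462.5 / 300 = 372 s ≈ 6.19 minutes.

6.2 minutes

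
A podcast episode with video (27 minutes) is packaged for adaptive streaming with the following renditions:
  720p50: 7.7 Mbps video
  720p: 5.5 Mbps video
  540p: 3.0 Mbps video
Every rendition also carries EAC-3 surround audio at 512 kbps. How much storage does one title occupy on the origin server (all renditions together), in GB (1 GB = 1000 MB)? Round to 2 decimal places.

3.59 GB

27 min = 1620 s
Audio: 512 kbps = 0.512 Mbps.
Sum of rendition bitrates: (7.7+0.512) + (5.5+0.512) + (3.0+0.512) = 17.736 Mbps.
× 1620 s = 28,732 Mb = 3,592 MB = 3.592 GB.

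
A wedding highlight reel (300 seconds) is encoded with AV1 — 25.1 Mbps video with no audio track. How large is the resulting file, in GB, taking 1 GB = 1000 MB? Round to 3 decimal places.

Total bitrate: 25.1 Mbps.
Stream data: 25.100 Mbps × 300 s = 7530.0 Mb.
7,530 Mb ÷ 8 = 941.2 MB → 0.9413 GB.

0.941 GB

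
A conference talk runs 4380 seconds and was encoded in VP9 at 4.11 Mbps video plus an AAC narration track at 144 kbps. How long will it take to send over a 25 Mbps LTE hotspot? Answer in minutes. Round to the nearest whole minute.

Audio: 144 kbps = 0.144 Mbps.
Total bitrate: 4.254 Mbps.
File: 4.254 Mbps × 4380 s = 18632.5 Mb.
At 25 Mbps: 18632.5 / 25 = 745.3 s ≈ 12.4 minutes.

12 minutes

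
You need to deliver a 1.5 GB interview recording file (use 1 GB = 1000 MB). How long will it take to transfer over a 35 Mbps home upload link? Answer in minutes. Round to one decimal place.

5.7 minutes

File: 1.5 GB = 12000.0 Mb.
At 35 Mbps: 12000.0 / 35 = 342.9 s ≈ 5.71 minutes.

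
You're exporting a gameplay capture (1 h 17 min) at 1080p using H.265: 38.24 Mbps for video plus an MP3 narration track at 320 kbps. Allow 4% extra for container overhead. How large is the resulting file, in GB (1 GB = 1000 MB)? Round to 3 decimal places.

23.159 GB

1 h 17 min = 77 min = 4620 s
Audio: 320 kbps = 0.320 Mbps.
Total bitrate: 38.24 + 0.320 = 38.560 Mbps.
Stream data: 38.560 Mbps × 4620 s = 178147.2 Mb.
With 4% container overhead: ×1.04.
185,273 Mb ÷ 8 = 23,159 MB → 23.16 GB.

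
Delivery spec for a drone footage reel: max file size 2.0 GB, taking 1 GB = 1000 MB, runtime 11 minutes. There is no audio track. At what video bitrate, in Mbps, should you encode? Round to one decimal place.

24.2 Mbps

Budget: 2.0 GB = 16000.0 Mb.
11 min = 660 s
Total bitrate budget: 16000.0 Mb / 660 s = 24.242 Mbps.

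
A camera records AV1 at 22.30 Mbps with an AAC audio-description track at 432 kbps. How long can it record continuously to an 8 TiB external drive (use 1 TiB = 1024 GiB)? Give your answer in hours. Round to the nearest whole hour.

860 hours

Audio: 432 kbps = 0.432 Mbps.
Total bitrate: 22.30 + 0.432 = 22.732 Mbps.
Capacity: 8 TiB = 70,368,744 Mb.
Recording time: 70,368,744 / 22.732 = 3,095,581 s ≈ 860 hours.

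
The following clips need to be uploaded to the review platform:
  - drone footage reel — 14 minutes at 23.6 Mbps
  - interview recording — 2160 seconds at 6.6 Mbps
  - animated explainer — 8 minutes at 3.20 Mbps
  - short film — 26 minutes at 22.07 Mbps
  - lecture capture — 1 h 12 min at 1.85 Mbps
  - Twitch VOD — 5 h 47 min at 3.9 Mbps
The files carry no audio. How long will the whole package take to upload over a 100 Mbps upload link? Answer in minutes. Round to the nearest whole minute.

drone footage reel: 23.600 Mbps × 840 s = 19824.0 Mb
interview recording: 6.600 Mbps × 2160 s = 14256.0 Mb
animated explainer: 3.200 Mbps × 480 s = 1536.0 Mb
short film: 22.070 Mbps × 1560 s = 34429.2 Mb
lecture capture: 1.850 Mbps × 4320 s = 7992.0 Mb
Twitch VOD: 3.900 Mbps × 20820 s = 81198.0 Mb
Total: 159235.2 Mb = 19904.4 MB.
At 100 Mbps: 159235.2 / 100 = 1592 s ≈ 26.5 minutes.

27 minutes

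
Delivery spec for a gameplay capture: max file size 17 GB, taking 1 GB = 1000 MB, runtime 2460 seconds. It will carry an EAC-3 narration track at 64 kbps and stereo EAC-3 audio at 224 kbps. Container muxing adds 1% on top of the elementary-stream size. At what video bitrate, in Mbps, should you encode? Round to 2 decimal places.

Budget: 17 GB = 136000.0 Mb.
Stream payload after overhead: 136000.0 / 1.01 = 134653.5 Mb.
Total bitrate budget: 134653.5 Mb / 2460 s = 54.737 Mbps.
Audio total: 64 + 224 = 288 kbps = 0.288 Mbps.
Video: 54.737 − 0.288 = 54.449 Mbps.

54.45 Mbps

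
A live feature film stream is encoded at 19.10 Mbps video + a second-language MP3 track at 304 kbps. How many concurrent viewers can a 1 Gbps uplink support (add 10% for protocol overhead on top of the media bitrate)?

Audio: 304 kbps = 0.304 Mbps.
Per-viewer media rate: 19.404 Mbps.
On the wire with 10% overhead: 21.344 Mbps.
1 Gbps = 1,000 Mbps; 1,000 / 21.344 = 46.85 → 46 viewers.

46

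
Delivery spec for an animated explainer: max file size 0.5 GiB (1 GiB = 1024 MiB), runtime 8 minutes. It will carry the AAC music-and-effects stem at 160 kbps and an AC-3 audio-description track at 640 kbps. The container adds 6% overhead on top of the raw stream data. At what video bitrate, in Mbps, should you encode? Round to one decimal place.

Budget: 0.5 GiB = 4295.0 Mb.
Stream payload after overhead: 4295.0 / 1.06 = 4051.9 Mb.
8 min = 480 s
Total bitrate budget: 4051.9 Mb / 480 s = 8.441 Mbps.
Audio total: 160 + 640 = 800 kbps = 0.800 Mbps.
Video: 8.441 − 0.800 = 7.641 Mbps.

7.6 Mbps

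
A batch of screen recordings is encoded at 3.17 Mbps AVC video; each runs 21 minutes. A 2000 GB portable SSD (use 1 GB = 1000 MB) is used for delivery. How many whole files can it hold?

21 min = 1260 s
Per item: 3.170 Mbps × 1260 s = 3,994 Mb = 499.3 MB.
Capacity: 2000 GB = 16,000,000 Mb; 4005.81 items → 4005 complete.

4005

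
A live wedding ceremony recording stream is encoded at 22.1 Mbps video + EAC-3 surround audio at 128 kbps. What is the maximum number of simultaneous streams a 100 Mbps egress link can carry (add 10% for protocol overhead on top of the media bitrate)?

Audio: 128 kbps = 0.128 Mbps.
Per-viewer media rate: 22.228 Mbps.
On the wire with 10% overhead: 24.451 Mbps.
100 Mbps = 100.0 Mbps; 100.0 / 24.451 = 4.09 → 4 viewers.

4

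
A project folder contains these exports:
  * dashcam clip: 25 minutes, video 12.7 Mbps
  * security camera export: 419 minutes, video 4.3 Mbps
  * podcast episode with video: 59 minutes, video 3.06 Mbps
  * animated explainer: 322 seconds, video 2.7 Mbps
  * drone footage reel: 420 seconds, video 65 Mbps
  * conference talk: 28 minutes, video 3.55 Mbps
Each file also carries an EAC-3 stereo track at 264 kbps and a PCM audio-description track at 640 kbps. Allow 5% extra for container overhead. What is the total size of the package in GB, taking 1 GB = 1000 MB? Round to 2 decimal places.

26.46 GB

Audio total: 264 + 640 = 904 kbps = 0.904 Mbps.
dashcam clip: 13.604 Mbps × 1500 s × 1.05 = 21426.3 Mb
security camera export: 5.204 Mbps × 25140 s × 1.05 = 137370.0 Mb
podcast episode with video: 3.964 Mbps × 3540 s × 1.05 = 14734.2 Mb
animated explainer: 3.604 Mbps × 322 s × 1.05 = 1218.5 Mb
drone footage reel: 65.904 Mbps × 420 s × 1.05 = 29063.7 Mb
conference talk: 4.454 Mbps × 1680 s × 1.05 = 7856.9 Mb
Total: 211669.5 Mb = 26458.7 MB.
= 26.46 GB.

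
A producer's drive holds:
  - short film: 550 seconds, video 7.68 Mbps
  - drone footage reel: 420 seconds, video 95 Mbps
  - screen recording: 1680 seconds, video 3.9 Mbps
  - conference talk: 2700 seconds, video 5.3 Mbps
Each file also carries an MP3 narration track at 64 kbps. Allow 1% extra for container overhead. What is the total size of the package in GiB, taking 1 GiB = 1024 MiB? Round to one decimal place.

Audio: 64 kbps = 0.064 Mbps.
short film: 7.744 Mbps × 550 s × 1.01 = 4301.8 Mb
drone footage reel: 95.064 Mbps × 420 s × 1.01 = 40326.1 Mb
screen recording: 3.964 Mbps × 1680 s × 1.01 = 6726.1 Mb
conference talk: 5.364 Mbps × 2700 s × 1.01 = 14627.6 Mb
Total: 65981.7 Mb = 8247.7 MB.
= 7.681 GiB.

7.7 GiB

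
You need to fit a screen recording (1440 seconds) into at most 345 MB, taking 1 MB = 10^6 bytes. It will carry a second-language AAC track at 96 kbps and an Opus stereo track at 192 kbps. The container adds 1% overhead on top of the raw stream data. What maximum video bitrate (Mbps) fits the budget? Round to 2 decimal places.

Budget: 345 MB = 2760.0 Mb.
Stream payload after overhead: 2760.0 / 1.01 = 2732.7 Mb.
Total bitrate budget: 2732.7 Mb / 1440 s = 1.898 Mbps.
Audio total: 96 + 192 = 288 kbps = 0.288 Mbps.
Video: 1.898 − 0.288 = 1.610 Mbps.

1.61 Mbps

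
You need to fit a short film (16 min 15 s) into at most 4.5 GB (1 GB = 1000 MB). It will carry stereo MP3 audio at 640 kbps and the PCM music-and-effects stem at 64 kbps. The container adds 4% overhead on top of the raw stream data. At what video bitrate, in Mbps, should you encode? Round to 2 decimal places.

34.80 Mbps

Budget: 4.5 GB = 36000.0 Mb.
Stream payload after overhead: 36000.0 / 1.04 = 34615.4 Mb.
16 min 15 s = 975 s
Total bitrate budget: 34615.4 Mb / 975 s = 35.503 Mbps.
Audio total: 640 + 64 = 704 kbps = 0.704 Mbps.
Video: 35.503 − 0.704 = 34.799 Mbps.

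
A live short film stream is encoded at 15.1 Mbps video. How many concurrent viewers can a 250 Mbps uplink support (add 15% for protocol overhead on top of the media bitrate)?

14

On the wire with 15% overhead: 17.365 Mbps.
250 Mbps = 250.0 Mbps; 250.0 / 17.365 = 14.40 → 14 viewers.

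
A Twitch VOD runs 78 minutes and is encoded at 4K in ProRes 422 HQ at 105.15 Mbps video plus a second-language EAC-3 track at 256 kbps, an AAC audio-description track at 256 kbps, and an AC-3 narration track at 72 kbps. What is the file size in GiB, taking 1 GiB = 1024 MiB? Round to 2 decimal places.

57.61 GiB

78 min = 4680 s
Audio total: 256 + 256 + 72 = 584 kbps = 0.584 Mbps.
Total bitrate: 105.15 + 0.584 = 105.734 Mbps.
Stream data: 105.734 Mbps × 4680 s = 494835.1 Mb.
494,835 Mb = 61,854,390,000 bytes ÷ 1,073,741,824 = 57.61 GiB.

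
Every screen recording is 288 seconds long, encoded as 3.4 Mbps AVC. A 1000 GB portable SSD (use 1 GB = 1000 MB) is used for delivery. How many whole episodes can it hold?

Per item: 3.400 Mbps × 288 s = 979.2 Mb = 122.4 MB.
Capacity: 1000 GB = 8,000,000 Mb; 8169.93 items → 8169 complete.

8169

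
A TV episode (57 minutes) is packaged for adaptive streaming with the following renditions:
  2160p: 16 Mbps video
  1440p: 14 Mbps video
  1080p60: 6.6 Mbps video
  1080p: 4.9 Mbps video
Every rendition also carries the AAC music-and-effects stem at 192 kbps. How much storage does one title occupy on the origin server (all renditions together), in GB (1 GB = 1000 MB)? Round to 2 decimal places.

57 min = 3420 s
Audio: 192 kbps = 0.192 Mbps.
Sum of rendition bitrates: (16+0.192) + (14+0.192) + (6.6+0.192) + (4.9+0.192) = 42.268 Mbps.
× 3420 s = 144,557 Mb = 18,070 MB = 18.07 GB.

18.07 GB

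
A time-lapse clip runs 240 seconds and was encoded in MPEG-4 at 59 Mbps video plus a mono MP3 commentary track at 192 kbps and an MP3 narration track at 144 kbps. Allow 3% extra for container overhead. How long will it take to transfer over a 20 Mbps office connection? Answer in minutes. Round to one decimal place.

Audio total: 192 + 144 = 336 kbps = 0.336 Mbps.
Total bitrate: 59.336 Mbps.
File: 59.336 Mbps × 240 s = 14240.6 Mb.
With 3% container overhead: ×1.03. → 14667.9 Mb.
At 20 Mbps: 14667.9 / 20 = 733.4 s ≈ 12.2 minutes.

12.2 minutes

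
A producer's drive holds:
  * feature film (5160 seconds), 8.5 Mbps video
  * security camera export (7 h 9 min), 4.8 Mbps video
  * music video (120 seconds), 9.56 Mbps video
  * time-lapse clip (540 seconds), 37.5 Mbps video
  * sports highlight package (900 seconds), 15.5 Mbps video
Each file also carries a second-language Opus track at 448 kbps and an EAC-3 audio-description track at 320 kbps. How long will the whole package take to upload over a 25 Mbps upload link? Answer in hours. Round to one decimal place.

2.5 hours

Audio total: 448 + 320 = 768 kbps = 0.768 Mbps.
feature film: 9.268 Mbps × 5160 s = 47822.9 Mb
security camera export: 5.568 Mbps × 25740 s = 143320.3 Mb
music video: 10.328 Mbps × 120 s = 1239.4 Mb
time-lapse clip: 38.268 Mbps × 540 s = 20664.7 Mb
sports highlight package: 16.268 Mbps × 900 s = 14641.2 Mb
Total: 227688.5 Mb = 28461.1 MB.
At 25 Mbps: 227688.5 / 25 = 9108 s ≈ 2.53 hours.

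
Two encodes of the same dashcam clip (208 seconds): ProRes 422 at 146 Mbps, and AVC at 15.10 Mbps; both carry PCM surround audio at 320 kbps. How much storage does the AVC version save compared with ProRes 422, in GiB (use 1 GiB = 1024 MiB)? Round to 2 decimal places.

Audio: 320 kbps = 0.320 Mbps.
ProRes 422: 146.320 Mbps × 208 s = 30434.6 Mb = 3.543 GiB.
AVC: 15.420 Mbps × 208 s = 3207.4 Mb = 0.373 GiB.
Saving: 3.543 − 0.373 = 3.170 GiB.

3.17 GiB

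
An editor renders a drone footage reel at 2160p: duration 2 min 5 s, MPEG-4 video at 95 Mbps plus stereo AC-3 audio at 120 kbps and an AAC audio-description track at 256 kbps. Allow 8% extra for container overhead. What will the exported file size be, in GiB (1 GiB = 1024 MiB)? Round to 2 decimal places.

2 min 5 s = 125 s
Audio total: 120 + 256 = 376 kbps = 0.376 Mbps.
Total bitrate: 95 + 0.376 = 95.376 Mbps.
Stream data: 95.376 Mbps × 125 s = 11922.0 Mb.
With 8% container overhead: ×1.08.
12,876 Mb = 1,609,470,000 bytes ÷ 1,073,741,824 = 1.499 GiB.

1.50 GiB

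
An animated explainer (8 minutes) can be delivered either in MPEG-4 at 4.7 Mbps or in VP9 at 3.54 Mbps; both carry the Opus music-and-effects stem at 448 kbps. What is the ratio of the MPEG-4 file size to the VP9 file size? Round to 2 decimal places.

8 min = 480 s
Audio: 448 kbps = 0.448 Mbps.
MPEG-4: 5.148 Mbps × 480 s = 2471.0 Mb = 308.880 MB.
VP9: 3.988 Mbps × 480 s = 1914.2 Mb = 239.280 MB.
Ratio: 308.880 / 239.280 = 1.291.

1.29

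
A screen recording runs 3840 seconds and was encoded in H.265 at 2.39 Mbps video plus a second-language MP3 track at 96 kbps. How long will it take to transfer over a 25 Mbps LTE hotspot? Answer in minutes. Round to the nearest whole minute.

Audio: 96 kbps = 0.096 Mbps.
Total bitrate: 2.486 Mbps.
File: 2.486 Mbps × 3840 s = 9546.2 Mb.
At 25 Mbps: 9546.2 / 25 = 381.8 s ≈ 6.36 minutes.

6 minutes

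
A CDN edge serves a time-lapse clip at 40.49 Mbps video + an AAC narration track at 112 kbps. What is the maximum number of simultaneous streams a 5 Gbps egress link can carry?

Audio: 112 kbps = 0.112 Mbps.
Per-viewer media rate: 40.602 Mbps.
5 Gbps = 5,000 Mbps; 5,000 / 40.602 = 123.15 → 123 viewers.

123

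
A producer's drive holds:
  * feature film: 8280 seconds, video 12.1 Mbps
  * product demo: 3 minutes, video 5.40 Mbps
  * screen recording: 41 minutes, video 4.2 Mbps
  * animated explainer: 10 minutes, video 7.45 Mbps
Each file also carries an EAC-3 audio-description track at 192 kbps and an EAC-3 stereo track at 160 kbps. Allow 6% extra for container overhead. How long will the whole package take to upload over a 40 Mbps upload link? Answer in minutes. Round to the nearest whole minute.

53 minutes

Audio total: 192 + 160 = 352 kbps = 0.352 Mbps.
feature film: 12.452 Mbps × 8280 s × 1.06 = 109288.7 Mb
product demo: 5.752 Mbps × 180 s × 1.06 = 1097.5 Mb
screen recording: 4.552 Mbps × 2460 s × 1.06 = 11869.8 Mb
animated explainer: 7.802 Mbps × 600 s × 1.06 = 4962.1 Mb
Total: 127218.1 Mb = 15902.3 MB.
At 40 Mbps: 127218.1 / 40 = 3180 s ≈ 53 minutes.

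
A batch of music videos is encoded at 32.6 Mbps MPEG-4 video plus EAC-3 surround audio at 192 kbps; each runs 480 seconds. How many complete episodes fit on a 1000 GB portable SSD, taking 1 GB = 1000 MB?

Audio: 192 kbps = 0.192 Mbps.
Total bitrate: 32.792 Mbps.
Per item: 32.792 Mbps × 480 s = 15,740 Mb = 1,968 MB.
Capacity: 1000 GB = 8,000,000 Mb; 508.25 items → 508 complete.

508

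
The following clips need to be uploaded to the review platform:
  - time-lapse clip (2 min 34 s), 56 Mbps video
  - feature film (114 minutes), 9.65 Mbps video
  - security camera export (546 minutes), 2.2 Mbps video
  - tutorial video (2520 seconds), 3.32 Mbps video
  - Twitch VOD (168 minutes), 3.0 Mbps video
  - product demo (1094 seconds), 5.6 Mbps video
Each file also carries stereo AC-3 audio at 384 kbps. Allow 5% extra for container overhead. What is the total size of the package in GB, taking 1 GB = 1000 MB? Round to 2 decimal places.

Audio: 384 kbps = 0.384 Mbps.
time-lapse clip: 56.384 Mbps × 154 s × 1.05 = 9117.3 Mb
feature film: 10.034 Mbps × 6840 s × 1.05 = 72064.2 Mb
security camera export: 2.584 Mbps × 32760 s × 1.05 = 88884.4 Mb
tutorial video: 3.704 Mbps × 2520 s × 1.05 = 9800.8 Mb
Twitch VOD: 3.384 Mbps × 10080 s × 1.05 = 35816.3 Mb
product demo: 5.984 Mbps × 1094 s × 1.05 = 6873.8 Mb
Total: 222556.8 Mb = 27819.6 MB.
= 27.82 GB.

27.82 GB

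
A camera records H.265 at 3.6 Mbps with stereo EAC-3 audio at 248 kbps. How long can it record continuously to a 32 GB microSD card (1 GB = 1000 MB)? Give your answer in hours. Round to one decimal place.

Audio: 248 kbps = 0.248 Mbps.
Total bitrate: 3.6 + 0.248 = 3.848 Mbps.
Capacity: 32 GB = 256,000 Mb.
Recording time: 256,000 / 3.848 = 66,528 s ≈ 18.5 hours.

18.5 hours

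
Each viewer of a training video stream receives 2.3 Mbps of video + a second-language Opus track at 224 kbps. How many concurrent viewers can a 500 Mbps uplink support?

198

Audio: 224 kbps = 0.224 Mbps.
Per-viewer media rate: 2.524 Mbps.
500 Mbps = 500.0 Mbps; 500.0 / 2.524 = 198.10 → 198 viewers.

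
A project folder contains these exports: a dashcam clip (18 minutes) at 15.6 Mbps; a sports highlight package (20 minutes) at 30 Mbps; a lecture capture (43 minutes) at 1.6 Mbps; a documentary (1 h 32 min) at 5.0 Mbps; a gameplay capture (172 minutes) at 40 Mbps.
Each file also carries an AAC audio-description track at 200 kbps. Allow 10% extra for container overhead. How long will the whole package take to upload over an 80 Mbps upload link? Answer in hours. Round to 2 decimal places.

1.92 hours

Audio: 200 kbps = 0.200 Mbps.
dashcam clip: 15.800 Mbps × 1080 s × 1.10 = 18770.4 Mb
sports highlight package: 30.200 Mbps × 1200 s × 1.10 = 39864.0 Mb
lecture capture: 1.800 Mbps × 2580 s × 1.10 = 5108.4 Mb
documentary: 5.200 Mbps × 5520 s × 1.10 = 31574.4 Mb
gameplay capture: 40.200 Mbps × 10320 s × 1.10 = 456350.4 Mb
Total: 551667.6 Mb = 68958.4 MB.
At 80 Mbps: 551667.6 / 80 = 6896 s ≈ 1.92 hours.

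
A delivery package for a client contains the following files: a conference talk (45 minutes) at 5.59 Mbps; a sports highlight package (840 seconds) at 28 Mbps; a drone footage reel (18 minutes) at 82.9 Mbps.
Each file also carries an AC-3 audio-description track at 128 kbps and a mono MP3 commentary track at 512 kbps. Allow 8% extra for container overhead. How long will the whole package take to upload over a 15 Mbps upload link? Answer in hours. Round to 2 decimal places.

Audio total: 128 + 512 = 640 kbps = 0.640 Mbps.
conference talk: 6.230 Mbps × 2700 s × 1.08 = 18166.7 Mb
sports highlight package: 28.640 Mbps × 840 s × 1.08 = 25982.2 Mb
drone footage reel: 83.540 Mbps × 1080 s × 1.08 = 97441.1 Mb
Total: 141589.9 Mb = 17698.7 MB.
At 15 Mbps: 141589.9 / 15 = 9439 s ≈ 2.62 hours.

2.62 hours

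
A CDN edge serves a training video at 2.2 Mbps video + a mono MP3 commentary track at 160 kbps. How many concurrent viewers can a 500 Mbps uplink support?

Audio: 160 kbps = 0.160 Mbps.
Per-viewer media rate: 2.360 Mbps.
500 Mbps = 500.0 Mbps; 500.0 / 2.360 = 211.86 → 211 viewers.

211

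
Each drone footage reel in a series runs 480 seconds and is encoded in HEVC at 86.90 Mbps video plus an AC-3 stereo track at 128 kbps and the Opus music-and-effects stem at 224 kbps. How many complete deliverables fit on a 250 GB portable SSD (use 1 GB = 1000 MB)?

Audio total: 128 + 224 = 352 kbps = 0.352 Mbps.
Total bitrate: 87.252 Mbps.
Per item: 87.252 Mbps × 480 s = 41,881 Mb = 5,235 MB.
Capacity: 250 GB = 2,000,000 Mb; 47.75 items → 47 complete.

47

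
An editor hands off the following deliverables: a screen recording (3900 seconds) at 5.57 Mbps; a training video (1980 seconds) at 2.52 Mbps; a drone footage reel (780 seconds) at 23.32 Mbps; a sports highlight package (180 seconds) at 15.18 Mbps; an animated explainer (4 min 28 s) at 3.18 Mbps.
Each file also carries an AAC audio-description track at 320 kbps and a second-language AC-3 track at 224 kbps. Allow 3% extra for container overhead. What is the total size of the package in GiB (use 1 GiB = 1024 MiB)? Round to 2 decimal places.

Audio total: 320 + 224 = 544 kbps = 0.544 Mbps.
screen recording: 6.114 Mbps × 3900 s × 1.03 = 24559.9 Mb
training video: 3.064 Mbps × 1980 s × 1.03 = 6248.7 Mb
drone footage reel: 23.864 Mbps × 780 s × 1.03 = 19172.3 Mb
sports highlight package: 15.724 Mbps × 180 s × 1.03 = 2915.2 Mb
animated explainer: 3.724 Mbps × 268 s × 1.03 = 1028.0 Mb
Total: 53924.2 Mb = 6740.5 MB.
= 6.278 GiB.

6.28 GiB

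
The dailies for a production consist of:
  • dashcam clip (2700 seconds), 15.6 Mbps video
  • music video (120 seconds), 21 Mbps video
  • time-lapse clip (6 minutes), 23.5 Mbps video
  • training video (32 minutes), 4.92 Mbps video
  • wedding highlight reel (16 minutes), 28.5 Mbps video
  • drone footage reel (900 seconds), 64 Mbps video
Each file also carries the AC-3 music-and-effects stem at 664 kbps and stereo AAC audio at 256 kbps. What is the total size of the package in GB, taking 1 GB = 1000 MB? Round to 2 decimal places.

Audio total: 664 + 256 = 920 kbps = 0.920 Mbps.
dashcam clip: 16.520 Mbps × 2700 s = 44604.0 Mb
music video: 21.920 Mbps × 120 s = 2630.4 Mb
time-lapse clip: 24.420 Mbps × 360 s = 8791.2 Mb
training video: 5.840 Mbps × 1920 s = 11212.8 Mb
wedding highlight reel: 29.420 Mbps × 960 s = 28243.2 Mb
drone footage reel: 64.920 Mbps × 900 s = 58428.0 Mb
Total: 153909.6 Mb = 19238.7 MB.
= 19.24 GB.

19.24 GB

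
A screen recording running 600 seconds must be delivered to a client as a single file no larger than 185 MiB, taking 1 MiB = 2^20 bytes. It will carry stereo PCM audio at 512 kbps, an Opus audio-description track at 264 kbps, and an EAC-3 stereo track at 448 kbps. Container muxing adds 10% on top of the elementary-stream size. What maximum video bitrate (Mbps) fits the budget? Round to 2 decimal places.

Budget: 185 MiB = 1551.9 Mb.
Stream payload after overhead: 1551.9 / 1.10 = 1410.8 Mb.
Total bitrate budget: 1410.8 Mb / 600 s = 2.351 Mbps.
Audio total: 512 + 264 + 448 = 1224 kbps = 1.224 Mbps.
Video: 2.351 − 1.224 = 1.127 Mbps.

1.13 Mbps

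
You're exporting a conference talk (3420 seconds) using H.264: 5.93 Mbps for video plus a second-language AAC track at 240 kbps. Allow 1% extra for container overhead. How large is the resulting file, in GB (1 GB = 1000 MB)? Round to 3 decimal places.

Audio: 240 kbps = 0.240 Mbps.
Total bitrate: 5.93 + 0.240 = 6.170 Mbps.
Stream data: 6.170 Mbps × 3420 s = 21101.4 Mb.
With 1% container overhead: ×1.01.
21,312 Mb ÷ 8 = 2,664 MB → 2.664 GB.

2.664 GB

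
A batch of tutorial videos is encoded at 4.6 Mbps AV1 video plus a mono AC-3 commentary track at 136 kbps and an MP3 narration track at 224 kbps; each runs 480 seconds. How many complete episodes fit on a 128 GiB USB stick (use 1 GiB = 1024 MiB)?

Audio total: 136 + 224 = 360 kbps = 0.360 Mbps.
Total bitrate: 4.960 Mbps.
Per item: 4.960 Mbps × 480 s = 2,381 Mb = 297.6 MB.
Capacity: 128 GiB = 1,099,512 Mb; 461.82 items → 461 complete.

461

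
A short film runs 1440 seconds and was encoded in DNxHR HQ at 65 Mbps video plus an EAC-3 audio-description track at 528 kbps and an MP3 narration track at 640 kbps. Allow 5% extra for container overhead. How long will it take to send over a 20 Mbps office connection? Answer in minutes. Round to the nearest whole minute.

83 minutes

Audio total: 528 + 640 = 1168 kbps = 1.168 Mbps.
Total bitrate: 66.168 Mbps.
File: 66.168 Mbps × 1440 s = 95281.9 Mb.
With 5% container overhead: ×1.05. → 100046.0 Mb.
At 20 Mbps: 100046.0 / 20 = 5002.3 s ≈ 83.4 minutes.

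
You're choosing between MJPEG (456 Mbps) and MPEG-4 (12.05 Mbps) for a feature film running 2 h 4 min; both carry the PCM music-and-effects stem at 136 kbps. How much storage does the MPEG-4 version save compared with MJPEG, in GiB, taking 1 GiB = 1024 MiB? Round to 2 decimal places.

384.52 GiB

2 h 4 min = 124 min = 7440 s
Audio: 136 kbps = 0.136 Mbps.
MJPEG: 456.136 Mbps × 7440 s = 3393651.8 Mb = 395.073 GiB.
MPEG-4: 12.186 Mbps × 7440 s = 90663.8 Mb = 10.555 GiB.
Saving: 395.073 − 10.555 = 384.518 GiB.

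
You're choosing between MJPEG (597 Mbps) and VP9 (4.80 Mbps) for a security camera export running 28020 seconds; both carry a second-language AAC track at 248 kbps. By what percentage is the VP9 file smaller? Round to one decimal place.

99.2%

Audio: 248 kbps = 0.248 Mbps.
MJPEG: 597.248 Mbps × 28020 s = 16734889.0 Mb = 2091.861 GB.
VP9: 5.048 Mbps × 28020 s = 141445.0 Mb = 17.681 GB.
Reduction: (1 − 17.681/2091.861) × 100 = 99.15%.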